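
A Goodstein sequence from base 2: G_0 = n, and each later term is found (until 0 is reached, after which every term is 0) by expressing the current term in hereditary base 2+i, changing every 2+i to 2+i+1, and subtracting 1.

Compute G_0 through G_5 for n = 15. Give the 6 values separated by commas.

G_0=15  [base 2] 2^(2 + 1) + 2^2 + 2 + 1  →[2↦3]→  3^(3 + 1) + 3^3 + 3 + 1 = 112  −1 ⇒ G_1=111
G_1=111  [base 3] 3^(3 + 1) + 3^3 + 3  →[3↦4]→  4^(4 + 1) + 4^4 + 4 = 1284  −1 ⇒ G_2=1283
G_2=1283  [base 4] 4^(4 + 1) + 4^4 + 3  →[4↦5]→  5^(5 + 1) + 5^5 + 3 = 18753  −1 ⇒ G_3=18752
G_3=18752  [base 5] 5^(5 + 1) + 5^5 + 2  →[5↦6]→  6^(6 + 1) + 6^6 + 2 = 326594  −1 ⇒ G_4=326593
G_4=326593  [base 6] 6^(6 + 1) + 6^6 + 1  →[6↦7]→  7^(7 + 1) + 7^7 + 1 = 6588345  −1 ⇒ G_5=6588344

15, 111, 1283, 18752, 326593, 6588344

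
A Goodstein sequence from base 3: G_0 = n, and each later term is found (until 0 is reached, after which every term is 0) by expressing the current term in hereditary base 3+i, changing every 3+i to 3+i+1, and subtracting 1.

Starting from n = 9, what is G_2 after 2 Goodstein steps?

G_0 = 9. HB_3(9) = 3^2. Bump = 16. G_1 = 15.
G_1 = 15. HB_4(15) = 3·4 + 3. Bump = 18. G_2 = 17.

17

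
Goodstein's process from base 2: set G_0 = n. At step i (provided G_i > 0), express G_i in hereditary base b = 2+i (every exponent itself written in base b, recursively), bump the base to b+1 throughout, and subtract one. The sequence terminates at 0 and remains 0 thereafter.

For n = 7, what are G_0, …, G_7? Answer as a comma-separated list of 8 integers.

7, 30, 259, 3127, 46657, 823543, 16777215, 37665879

G_0 = 7. HB_2(7) = 2^2 + 2 + 1. Bump = 31. G_1 = 30.
G_1 = 30. HB_3(30) = 3^3 + 3. Bump = 260. G_2 = 259.
G_2 = 259. HB_4(259) = 4^4 + 3. Bump = 3128. G_3 = 3127.
G_3 = 3127. HB_5(3127) = 5^5 + 2. Bump = 46658. G_4 = 46657.
G_4 = 46657. HB_6(46657) = 6^6 + 1. Bump = 823544. G_5 = 823543.
G_5 = 823543. HB_7(823543) = 7^7. Bump = 16777216. G_6 = 16777215.
G_6 = 16777215. HB_8(16777215) = 7·8^7 + 7·8^6 + 7·8^5 + 7·8^4 + 7·8^3 + 7·8^2 + 7·8 + 7. Bump = 37665880. G_7 = 37665879.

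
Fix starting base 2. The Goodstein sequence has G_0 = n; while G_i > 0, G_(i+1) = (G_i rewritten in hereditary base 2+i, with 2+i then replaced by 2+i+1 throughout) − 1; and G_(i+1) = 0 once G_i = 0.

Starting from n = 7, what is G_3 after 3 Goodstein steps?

[0] 7 ≡ 2^2 + 2 + 1 (base 2). Lift 3: 31. −1: 30.
[1] 30 ≡ 3^3 + 3 (base 3). Lift 4: 260. −1: 259.
[2] 259 ≡ 4^4 + 3 (base 4). Lift 5: 3128. −1: 3127.
[3] 3127 ≡ 5^5 + 2 (base 5). Lift 6: 46658. −1: 46657.

3127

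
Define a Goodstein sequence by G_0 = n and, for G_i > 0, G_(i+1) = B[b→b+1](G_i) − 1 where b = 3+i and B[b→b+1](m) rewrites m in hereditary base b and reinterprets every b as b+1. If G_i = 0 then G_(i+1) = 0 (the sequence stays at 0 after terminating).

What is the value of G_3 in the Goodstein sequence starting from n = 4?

3

i=0: 4 = 3 + 1 (b=3); 3→4: 4 + 1 = 5; 5−1 = 4
i=1: 4 = 4 (b=4); 4→5: 5 = 5; 5−1 = 4
i=2: 4 = 4 (b=5); 5→6: 4 = 4; 4−1 = 3
i=3: 3 = 3 (b=6); 6→7: 3 = 3; 3−1 = 2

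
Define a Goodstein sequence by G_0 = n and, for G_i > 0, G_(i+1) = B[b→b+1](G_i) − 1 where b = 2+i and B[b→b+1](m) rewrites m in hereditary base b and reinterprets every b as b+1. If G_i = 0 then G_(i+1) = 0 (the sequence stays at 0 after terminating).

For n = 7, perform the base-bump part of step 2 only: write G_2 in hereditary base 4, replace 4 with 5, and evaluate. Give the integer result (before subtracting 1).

G_0=7  [base 2] 2^2 + 2 + 1  →[2↦3]→  3^3 + 3 + 1 = 31  −1 ⇒ G_1=30
G_1=30  [base 3] 3^3 + 3  →[3↦4]→  4^4 + 4 = 260  −1 ⇒ G_2=259

3128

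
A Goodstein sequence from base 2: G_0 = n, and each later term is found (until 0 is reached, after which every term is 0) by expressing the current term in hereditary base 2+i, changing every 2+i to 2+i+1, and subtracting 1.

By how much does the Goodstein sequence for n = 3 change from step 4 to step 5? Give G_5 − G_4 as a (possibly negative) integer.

base 2: 3 = 2 + 1; at 3: 3 + 1 = 4; next = 3
base 3: 3 = 3; at 4: 4 = 4; next = 3
base 4: 3 = 3; at 5: 3 = 3; next = 2
base 5: 2 = 2; at 6: 2 = 2; next = 1
base 6: 1 = 1; at 7: 1 = 1; next = 0

-1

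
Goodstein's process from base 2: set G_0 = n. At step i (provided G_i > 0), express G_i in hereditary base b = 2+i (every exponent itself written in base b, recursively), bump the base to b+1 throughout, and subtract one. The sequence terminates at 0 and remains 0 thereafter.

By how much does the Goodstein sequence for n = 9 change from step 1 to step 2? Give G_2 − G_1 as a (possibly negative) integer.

[0] 9 ≡ 2^(2 + 1) + 1 (base 2). Lift 3: 82. −1: 81.
[1] 81 ≡ 3^(3 + 1) (base 3). Lift 4: 1024. −1: 1023.

942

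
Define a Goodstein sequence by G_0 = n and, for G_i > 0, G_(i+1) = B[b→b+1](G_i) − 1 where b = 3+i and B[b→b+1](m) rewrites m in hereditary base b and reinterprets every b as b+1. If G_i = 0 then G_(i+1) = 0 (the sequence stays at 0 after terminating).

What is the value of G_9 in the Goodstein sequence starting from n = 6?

G_0 = 6. HB_3(6) = 2·3. Bump = 8. G_1 = 7.
G_1 = 7. HB_4(7) = 4 + 3. Bump = 8. G_2 = 7.
G_2 = 7. HB_5(7) = 5 + 2. Bump = 8. G_3 = 7.
G_3 = 7. HB_6(7) = 6 + 1. Bump = 8. G_4 = 7.
G_4 = 7. HB_7(7) = 7. Bump = 8. G_5 = 7.
G_5 = 7. HB_8(7) = 7. Bump = 7. G_6 = 6.
G_6 = 6. HB_9(6) = 6. Bump = 6. G_7 = 5.
G_7 = 5. HB_10(5) = 5. Bump = 5. G_8 = 4.
G_8 = 4. HB_11(4) = 4. Bump = 4. G_9 = 3.

3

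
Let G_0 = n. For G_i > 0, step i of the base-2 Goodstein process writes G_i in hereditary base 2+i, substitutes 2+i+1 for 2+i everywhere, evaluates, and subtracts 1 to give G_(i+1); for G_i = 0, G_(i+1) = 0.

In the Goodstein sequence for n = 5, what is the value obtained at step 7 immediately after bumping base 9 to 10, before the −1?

3326

base 2: 5 = 2^2 + 1; at 3: 3^3 + 1 = 28; next = 27
base 3: 27 = 3^3; at 4: 4^4 = 256; next = 255
base 4: 255 = 3·4^3 + 3·4^2 + 3·4 + 3; at 5: 3·5^3 + 3·5^2 + 3·5 + 3 = 468; next = 467
base 5: 467 = 3·5^3 + 3·5^2 + 3·5 + 2; at 6: 3·6^3 + 3·6^2 + 3·6 + 2 = 776; next = 775
base 6: 775 = 3·6^3 + 3·6^2 + 3·6 + 1; at 7: 3·7^3 + 3·7^2 + 3·7 + 1 = 1198; next = 1197
base 7: 1197 = 3·7^3 + 3·7^2 + 3·7; at 8: 3·8^3 + 3·8^2 + 3·8 = 1752; next = 1751
base 8: 1751 = 3·8^3 + 3·8^2 + 2·8 + 7; at 9: 3·9^3 + 3·9^2 + 2·9 + 7 = 2455; next = 2454
base 9: 2454 = 3·9^3 + 3·9^2 + 2·9 + 6; at 10: 3·10^3 + 3·10^2 + 2·10 + 6 = 3326; next = 3325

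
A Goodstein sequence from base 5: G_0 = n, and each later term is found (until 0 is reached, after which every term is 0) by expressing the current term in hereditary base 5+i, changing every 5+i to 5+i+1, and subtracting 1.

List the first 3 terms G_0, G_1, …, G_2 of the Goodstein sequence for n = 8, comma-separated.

8, 8, 8

i=0: 8 = 5 + 3 (b=5); 5→6: 6 + 3 = 9; 9−1 = 8
i=1: 8 = 6 + 2 (b=6); 6→7: 7 + 2 = 9; 9−1 = 8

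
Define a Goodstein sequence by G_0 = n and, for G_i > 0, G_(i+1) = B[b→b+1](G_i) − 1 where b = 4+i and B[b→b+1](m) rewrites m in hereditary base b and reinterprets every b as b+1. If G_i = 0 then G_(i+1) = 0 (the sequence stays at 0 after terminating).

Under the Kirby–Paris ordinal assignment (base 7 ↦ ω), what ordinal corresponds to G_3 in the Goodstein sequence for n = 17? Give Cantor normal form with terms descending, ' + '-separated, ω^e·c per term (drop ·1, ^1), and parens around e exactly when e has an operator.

17 —HB4→ 4^2 + 1 —bump→ 5^2 + 1 = 26 —(−1)→ 25
25 —HB5→ 5^2 —bump→ 6^2 = 36 —(−1)→ 35
35 —HB6→ 5·6 + 5 —bump→ 5·7 + 5 = 40 —(−1)→ 39
39 —HB7→ 5·7 + 4 —bump→ 5·8 + 4 = 44 —(−1)→ 43

ω·5 + 4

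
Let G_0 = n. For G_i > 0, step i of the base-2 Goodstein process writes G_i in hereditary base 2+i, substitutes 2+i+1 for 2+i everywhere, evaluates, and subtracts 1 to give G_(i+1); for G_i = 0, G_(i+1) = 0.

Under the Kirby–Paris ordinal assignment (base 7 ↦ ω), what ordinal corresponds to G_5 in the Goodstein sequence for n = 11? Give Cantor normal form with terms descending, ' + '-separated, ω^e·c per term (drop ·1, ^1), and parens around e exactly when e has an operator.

G_0 = 11. HB_2(11) = 2^(2 + 1) + 2 + 1. Bump = 85. G_1 = 84.
G_1 = 84. HB_3(84) = 3^(3 + 1) + 3. Bump = 1028. G_2 = 1027.
G_2 = 1027. HB_4(1027) = 4^(4 + 1) + 3. Bump = 15628. G_3 = 15627.
G_3 = 15627. HB_5(15627) = 5^(5 + 1) + 2. Bump = 279938. G_4 = 279937.
G_4 = 279937. HB_6(279937) = 6^(6 + 1) + 1. Bump = 5764802. G_5 = 5764801.

ω^(ω + 1)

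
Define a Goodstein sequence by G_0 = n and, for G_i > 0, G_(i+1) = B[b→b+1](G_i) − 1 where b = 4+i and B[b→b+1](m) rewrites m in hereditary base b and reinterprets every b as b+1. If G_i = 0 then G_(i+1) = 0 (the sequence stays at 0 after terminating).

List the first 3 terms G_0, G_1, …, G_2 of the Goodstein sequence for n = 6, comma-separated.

6, 6, 6

(0) 6|_4 = 4 + 2 ↦ 5 + 2|_5 = 7 ⇒ 6
(1) 6|_5 = 5 + 1 ↦ 6 + 1|_6 = 7 ⇒ 6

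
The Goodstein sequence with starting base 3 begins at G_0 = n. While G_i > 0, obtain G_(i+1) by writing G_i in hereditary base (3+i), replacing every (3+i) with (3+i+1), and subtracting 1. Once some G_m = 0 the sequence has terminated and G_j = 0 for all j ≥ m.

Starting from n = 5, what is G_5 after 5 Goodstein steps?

G_0 = 5. HB_3(5) = 3 + 2. Bump = 6. G_1 = 5.
G_1 = 5. HB_4(5) = 4 + 1. Bump = 6. G_2 = 5.
G_2 = 5. HB_5(5) = 5. Bump = 6. G_3 = 5.
G_3 = 5. HB_6(5) = 5. Bump = 5. G_4 = 4.
G_4 = 4. HB_7(4) = 4. Bump = 4. G_5 = 3.

3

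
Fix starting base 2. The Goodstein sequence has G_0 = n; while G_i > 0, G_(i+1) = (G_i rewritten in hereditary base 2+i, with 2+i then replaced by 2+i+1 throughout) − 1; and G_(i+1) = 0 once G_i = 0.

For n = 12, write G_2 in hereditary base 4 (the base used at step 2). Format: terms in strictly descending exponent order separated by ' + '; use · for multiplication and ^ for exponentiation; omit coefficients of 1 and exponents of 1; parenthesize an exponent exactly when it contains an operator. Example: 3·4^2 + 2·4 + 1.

G_0 = 12. HB_2(12) = 2^(2 + 1) + 2^2. Bump = 108. G_1 = 107.
G_1 = 107. HB_3(107) = 3^(3 + 1) + 2·3^2 + 2·3 + 2. Bump = 1066. G_2 = 1065.

4^(4 + 1) + 2·4^2 + 2·4 + 1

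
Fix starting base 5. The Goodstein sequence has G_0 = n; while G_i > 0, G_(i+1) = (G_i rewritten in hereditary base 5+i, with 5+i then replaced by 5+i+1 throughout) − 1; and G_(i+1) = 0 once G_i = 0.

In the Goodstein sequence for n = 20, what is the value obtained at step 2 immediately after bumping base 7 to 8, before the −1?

28

i=0: 20 = 4·5 (b=5); 5→6: 4·6 = 24; 24−1 = 23
i=1: 23 = 3·6 + 5 (b=6); 6→7: 3·7 + 5 = 26; 26−1 = 25
i=2: 25 = 3·7 + 4 (b=7); 7→8: 3·8 + 4 = 28; 28−1 = 27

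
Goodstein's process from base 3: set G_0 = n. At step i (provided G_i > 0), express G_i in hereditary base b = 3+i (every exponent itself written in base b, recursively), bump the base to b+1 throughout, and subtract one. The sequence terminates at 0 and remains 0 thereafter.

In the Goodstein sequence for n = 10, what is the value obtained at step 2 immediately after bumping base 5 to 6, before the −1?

i=0: 10 = 3^2 + 1 (b=3); 3→4: 4^2 + 1 = 17; 17−1 = 16
i=1: 16 = 4^2 (b=4); 4→5: 5^2 = 25; 25−1 = 24
i=2: 24 = 4·5 + 4 (b=5); 5→6: 4·6 + 4 = 28; 28−1 = 27

28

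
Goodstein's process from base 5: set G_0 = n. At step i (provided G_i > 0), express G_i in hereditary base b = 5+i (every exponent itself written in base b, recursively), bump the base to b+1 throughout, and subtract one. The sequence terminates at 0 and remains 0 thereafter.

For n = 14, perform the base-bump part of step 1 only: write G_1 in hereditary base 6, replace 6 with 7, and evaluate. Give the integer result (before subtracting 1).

17

(0) 14|_5 = 2·5 + 4 ↦ 2·6 + 4|_6 = 16 ⇒ 15
(1) 15|_6 = 2·6 + 3 ↦ 2·7 + 3|_7 = 17 ⇒ 16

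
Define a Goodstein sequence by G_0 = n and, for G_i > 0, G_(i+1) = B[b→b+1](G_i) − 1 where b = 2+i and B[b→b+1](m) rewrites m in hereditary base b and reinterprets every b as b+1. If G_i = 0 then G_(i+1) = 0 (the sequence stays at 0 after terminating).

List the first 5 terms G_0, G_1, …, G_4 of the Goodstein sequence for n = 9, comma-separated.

9, 81, 1023, 9842, 140743

G_0=9  [base 2] 2^(2 + 1) + 1  →[2↦3]→  3^(3 + 1) + 1 = 82  −1 ⇒ G_1=81
G_1=81  [base 3] 3^(3 + 1)  →[3↦4]→  4^(4 + 1) = 1024  −1 ⇒ G_2=1023
G_2=1023  [base 4] 3·4^4 + 3·4^3 + 3·4^2 + 3·4 + 3  →[4↦5]→  3·5^5 + 3·5^3 + 3·5^2 + 3·5 + 3 = 9843  −1 ⇒ G_3=9842
G_3=9842  [base 5] 3·5^5 + 3·5^3 + 3·5^2 + 3·5 + 2  →[5↦6]→  3·6^6 + 3·6^3 + 3·6^2 + 3·6 + 2 = 140744  −1 ⇒ G_4=140743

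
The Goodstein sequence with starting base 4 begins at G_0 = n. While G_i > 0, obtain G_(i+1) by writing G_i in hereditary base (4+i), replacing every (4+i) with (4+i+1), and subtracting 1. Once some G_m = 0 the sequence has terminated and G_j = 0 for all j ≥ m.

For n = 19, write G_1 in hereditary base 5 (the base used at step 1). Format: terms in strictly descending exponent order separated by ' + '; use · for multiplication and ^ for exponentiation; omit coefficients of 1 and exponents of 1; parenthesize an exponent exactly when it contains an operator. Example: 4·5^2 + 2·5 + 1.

5^2 + 2

step 0: 19 = 4^2 + 3; sub 5 for 4: 5^2 + 3; = 28; G_1 = 28−1 = 27
step 1: 27 = 5^2 + 2; sub 6 for 5: 6^2 + 2; = 38; G_2 = 38−1 = 37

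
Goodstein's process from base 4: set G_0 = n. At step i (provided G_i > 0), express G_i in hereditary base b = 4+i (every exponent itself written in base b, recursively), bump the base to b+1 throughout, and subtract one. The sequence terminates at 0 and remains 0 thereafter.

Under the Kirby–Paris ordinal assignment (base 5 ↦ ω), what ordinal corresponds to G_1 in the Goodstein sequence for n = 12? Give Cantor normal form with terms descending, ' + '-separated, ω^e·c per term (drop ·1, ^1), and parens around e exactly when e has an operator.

(0) 12|_4 = 3·4 ↦ 3·5|_5 = 15 ⇒ 14
(1) 14|_5 = 2·5 + 4 ↦ 2·6 + 4|_6 = 16 ⇒ 15

ω·2 + 4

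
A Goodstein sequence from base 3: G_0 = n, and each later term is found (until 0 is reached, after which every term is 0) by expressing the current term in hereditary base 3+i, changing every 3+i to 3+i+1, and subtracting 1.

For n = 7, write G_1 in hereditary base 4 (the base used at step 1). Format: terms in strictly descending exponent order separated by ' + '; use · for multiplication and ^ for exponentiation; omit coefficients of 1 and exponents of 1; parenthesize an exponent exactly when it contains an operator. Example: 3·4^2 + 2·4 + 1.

i=0: 7 = 2·3 + 1 (b=3); 3→4: 2·4 + 1 = 9; 9−1 = 8
i=1: 8 = 2·4 (b=4); 4→5: 2·5 = 10; 10−1 = 9

2·4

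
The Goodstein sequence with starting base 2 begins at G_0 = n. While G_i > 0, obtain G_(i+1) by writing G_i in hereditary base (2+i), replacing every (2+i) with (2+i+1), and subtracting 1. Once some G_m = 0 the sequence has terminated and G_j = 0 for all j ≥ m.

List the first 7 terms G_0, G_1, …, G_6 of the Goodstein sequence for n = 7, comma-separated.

7, 30, 259, 3127, 46657, 823543, 16777215

[0] 7 ≡ 2^2 + 2 + 1 (base 2). Lift 3: 31. −1: 30.
[1] 30 ≡ 3^3 + 3 (base 3). Lift 4: 260. −1: 259.
[2] 259 ≡ 4^4 + 3 (base 4). Lift 5: 3128. −1: 3127.
[3] 3127 ≡ 5^5 + 2 (base 5). Lift 6: 46658. −1: 46657.
[4] 46657 ≡ 6^6 + 1 (base 6). Lift 7: 823544. −1: 823543.
[5] 823543 ≡ 7^7 (base 7). Lift 8: 16777216. −1: 16777215.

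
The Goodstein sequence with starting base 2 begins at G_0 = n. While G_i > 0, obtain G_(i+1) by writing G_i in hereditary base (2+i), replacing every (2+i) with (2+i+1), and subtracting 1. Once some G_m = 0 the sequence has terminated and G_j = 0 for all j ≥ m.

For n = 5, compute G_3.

(0) 5|_2 = 2^2 + 1 ↦ 3^3 + 1|_3 = 28 ⇒ 27
(1) 27|_3 = 3^3 ↦ 4^4|_4 = 256 ⇒ 255
(2) 255|_4 = 3·4^3 + 3·4^2 + 3·4 + 3 ↦ 3·5^3 + 3·5^2 + 3·5 + 3|_5 = 468 ⇒ 467

467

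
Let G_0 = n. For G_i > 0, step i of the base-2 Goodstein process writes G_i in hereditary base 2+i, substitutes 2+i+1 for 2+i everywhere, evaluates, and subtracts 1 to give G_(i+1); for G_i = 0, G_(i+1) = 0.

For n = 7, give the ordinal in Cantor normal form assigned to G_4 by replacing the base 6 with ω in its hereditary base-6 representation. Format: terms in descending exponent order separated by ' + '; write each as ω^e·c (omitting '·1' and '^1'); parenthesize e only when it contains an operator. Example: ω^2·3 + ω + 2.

ω^ω + 1

base 2: 7 = 2^2 + 2 + 1; at 3: 3^3 + 3 + 1 = 31; next = 30
base 3: 30 = 3^3 + 3; at 4: 4^4 + 4 = 260; next = 259
base 4: 259 = 4^4 + 3; at 5: 5^5 + 3 = 3128; next = 3127
base 5: 3127 = 5^5 + 2; at 6: 6^6 + 2 = 46658; next = 46657
base 6: 46657 = 6^6 + 1; at 7: 7^7 + 1 = 823544; next = 823543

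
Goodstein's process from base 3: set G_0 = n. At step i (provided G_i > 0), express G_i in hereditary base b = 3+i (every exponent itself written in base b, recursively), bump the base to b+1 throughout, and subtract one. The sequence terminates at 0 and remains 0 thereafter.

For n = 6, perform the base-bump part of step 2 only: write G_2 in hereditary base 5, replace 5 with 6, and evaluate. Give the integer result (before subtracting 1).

8

(0) 6|_3 = 2·3 ↦ 2·4|_4 = 8 ⇒ 7
(1) 7|_4 = 4 + 3 ↦ 5 + 3|_5 = 8 ⇒ 7
(2) 7|_5 = 5 + 2 ↦ 6 + 2|_6 = 8 ⇒ 7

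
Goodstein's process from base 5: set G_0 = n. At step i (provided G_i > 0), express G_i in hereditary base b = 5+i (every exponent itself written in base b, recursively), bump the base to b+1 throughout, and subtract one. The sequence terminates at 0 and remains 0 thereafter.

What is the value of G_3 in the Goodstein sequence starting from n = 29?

base 5: 29 = 5^2 + 4; at 6: 6^2 + 4 = 40; next = 39
base 6: 39 = 6^2 + 3; at 7: 7^2 + 3 = 52; next = 51
base 7: 51 = 7^2 + 2; at 8: 8^2 + 2 = 66; next = 65

65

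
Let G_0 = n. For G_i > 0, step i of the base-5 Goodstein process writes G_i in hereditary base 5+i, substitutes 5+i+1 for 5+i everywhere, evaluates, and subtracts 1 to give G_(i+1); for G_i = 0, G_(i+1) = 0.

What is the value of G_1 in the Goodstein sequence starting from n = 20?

23

G_0=20  [base 5] 4·5  →[5↦6]→  4·6 = 24  −1 ⇒ G_1=23
G_1=23  [base 6] 3·6 + 5  →[6↦7]→  3·7 + 5 = 26  −1 ⇒ G_2=25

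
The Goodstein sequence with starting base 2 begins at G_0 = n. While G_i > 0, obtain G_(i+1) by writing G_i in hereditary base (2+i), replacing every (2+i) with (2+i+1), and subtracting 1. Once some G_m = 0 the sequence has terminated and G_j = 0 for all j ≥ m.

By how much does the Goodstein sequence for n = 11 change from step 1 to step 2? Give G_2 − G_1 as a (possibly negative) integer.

step 0: 11 = 2^(2 + 1) + 2 + 1; sub 3 for 2: 3^(3 + 1) + 3 + 1; = 85; G_1 = 85−1 = 84
step 1: 84 = 3^(3 + 1) + 3; sub 4 for 3: 4^(4 + 1) + 4; = 1028; G_2 = 1028−1 = 1027

943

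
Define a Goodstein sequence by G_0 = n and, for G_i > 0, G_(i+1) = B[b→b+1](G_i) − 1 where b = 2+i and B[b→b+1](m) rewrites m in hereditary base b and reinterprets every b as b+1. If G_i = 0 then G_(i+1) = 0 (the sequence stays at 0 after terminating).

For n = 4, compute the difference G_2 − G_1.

15

i=0: 4 = 2^2 (b=2); 2→3: 3^3 = 27; 27−1 = 26
i=1: 26 = 2·3^2 + 2·3 + 2 (b=3); 3→4: 2·4^2 + 2·4 + 2 = 42; 42−1 = 41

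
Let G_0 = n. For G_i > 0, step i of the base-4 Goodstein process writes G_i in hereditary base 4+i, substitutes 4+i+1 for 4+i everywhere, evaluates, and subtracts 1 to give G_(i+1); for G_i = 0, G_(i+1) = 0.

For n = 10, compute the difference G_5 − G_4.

0

[0] 10 ≡ 2·4 + 2 (base 4). Lift 5: 12. −1: 11.
[1] 11 ≡ 2·5 + 1 (base 5). Lift 6: 13. −1: 12.
[2] 12 ≡ 2·6 (base 6). Lift 7: 14. −1: 13.
[3] 13 ≡ 7 + 6 (base 7). Lift 8: 14. −1: 13.
[4] 13 ≡ 8 + 5 (base 8). Lift 9: 14. −1: 13.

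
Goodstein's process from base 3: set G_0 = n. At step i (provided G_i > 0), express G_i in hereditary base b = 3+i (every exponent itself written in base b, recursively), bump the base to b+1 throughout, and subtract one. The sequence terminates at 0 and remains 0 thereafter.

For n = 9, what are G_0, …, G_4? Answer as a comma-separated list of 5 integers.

9, 15, 17, 19, 21

base 3: 9 = 3^2; at 4: 4^2 = 16; next = 15
base 4: 15 = 3·4 + 3; at 5: 3·5 + 3 = 18; next = 17
base 5: 17 = 3·5 + 2; at 6: 3·6 + 2 = 20; next = 19
base 6: 19 = 3·6 + 1; at 7: 3·7 + 1 = 22; next = 21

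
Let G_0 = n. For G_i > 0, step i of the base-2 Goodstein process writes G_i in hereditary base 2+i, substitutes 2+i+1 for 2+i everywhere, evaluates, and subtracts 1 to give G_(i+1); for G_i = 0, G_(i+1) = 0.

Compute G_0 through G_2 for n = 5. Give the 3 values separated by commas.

5 —HB2→ 2^2 + 1 —bump→ 3^3 + 1 = 28 —(−1)→ 27
27 —HB3→ 3^3 —bump→ 4^4 = 256 —(−1)→ 255

5, 27, 255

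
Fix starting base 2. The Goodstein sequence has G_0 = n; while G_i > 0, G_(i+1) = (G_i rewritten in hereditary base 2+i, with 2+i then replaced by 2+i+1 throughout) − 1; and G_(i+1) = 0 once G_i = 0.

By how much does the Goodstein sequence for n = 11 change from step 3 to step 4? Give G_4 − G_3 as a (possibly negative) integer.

G_0=11  [base 2] 2^(2 + 1) + 2 + 1  →[2↦3]→  3^(3 + 1) + 3 + 1 = 85  −1 ⇒ G_1=84
G_1=84  [base 3] 3^(3 + 1) + 3  →[3↦4]→  4^(4 + 1) + 4 = 1028  −1 ⇒ G_2=1027
G_2=1027  [base 4] 4^(4 + 1) + 3  →[4↦5]→  5^(5 + 1) + 3 = 15628  −1 ⇒ G_3=15627
G_3=15627  [base 5] 5^(5 + 1) + 2  →[5↦6]→  6^(6 + 1) + 2 = 279938  −1 ⇒ G_4=279937

264310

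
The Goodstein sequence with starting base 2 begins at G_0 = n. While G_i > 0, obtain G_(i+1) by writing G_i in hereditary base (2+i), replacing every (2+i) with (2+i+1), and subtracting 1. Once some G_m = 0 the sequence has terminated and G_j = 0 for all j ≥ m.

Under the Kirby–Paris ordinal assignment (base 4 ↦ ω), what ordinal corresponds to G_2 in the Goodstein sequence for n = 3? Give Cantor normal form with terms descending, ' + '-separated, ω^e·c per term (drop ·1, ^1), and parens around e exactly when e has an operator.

3

3 —HB2→ 2 + 1 —bump→ 3 + 1 = 4 —(−1)→ 3
3 —HB3→ 3 —bump→ 4 = 4 —(−1)→ 3
3 —HB4→ 3 —bump→ 3 = 3 —(−1)→ 2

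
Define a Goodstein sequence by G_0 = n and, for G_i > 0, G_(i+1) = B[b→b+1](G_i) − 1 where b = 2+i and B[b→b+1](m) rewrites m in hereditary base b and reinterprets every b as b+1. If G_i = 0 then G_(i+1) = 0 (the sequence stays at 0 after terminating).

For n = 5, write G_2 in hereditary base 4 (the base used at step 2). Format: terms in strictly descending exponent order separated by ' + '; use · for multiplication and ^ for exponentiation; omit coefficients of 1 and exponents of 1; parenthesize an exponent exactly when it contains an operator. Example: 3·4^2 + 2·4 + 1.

G_0=5  [base 2] 2^2 + 1  →[2↦3]→  3^3 + 1 = 28  −1 ⇒ G_1=27
G_1=27  [base 3] 3^3  →[3↦4]→  4^4 = 256  −1 ⇒ G_2=255
G_2=255  [base 4] 3·4^3 + 3·4^2 + 3·4 + 3  →[4↦5]→  3·5^3 + 3·5^2 + 3·5 + 3 = 468  −1 ⇒ G_3=467

3·4^3 + 3·4^2 + 3·4 + 3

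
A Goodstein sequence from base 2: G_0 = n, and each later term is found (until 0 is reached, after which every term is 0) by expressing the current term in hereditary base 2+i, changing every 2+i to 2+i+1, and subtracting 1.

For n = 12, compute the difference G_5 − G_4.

5484891

G_0 = 12. HB_2(12) = 2^(2 + 1) + 2^2. Bump = 108. G_1 = 107.
G_1 = 107. HB_3(107) = 3^(3 + 1) + 2·3^2 + 2·3 + 2. Bump = 1066. G_2 = 1065.
G_2 = 1065. HB_4(1065) = 4^(4 + 1) + 2·4^2 + 2·4 + 1. Bump = 15686. G_3 = 15685.
G_3 = 15685. HB_5(15685) = 5^(5 + 1) + 2·5^2 + 2·5. Bump = 280020. G_4 = 280019.
G_4 = 280019. HB_6(280019) = 6^(6 + 1) + 2·6^2 + 6 + 5. Bump = 5764911. G_5 = 5764910.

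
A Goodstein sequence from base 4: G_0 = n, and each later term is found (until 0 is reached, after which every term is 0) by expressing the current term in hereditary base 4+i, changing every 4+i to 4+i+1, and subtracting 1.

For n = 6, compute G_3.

6

(0) 6|_4 = 4 + 2 ↦ 5 + 2|_5 = 7 ⇒ 6
(1) 6|_5 = 5 + 1 ↦ 6 + 1|_6 = 7 ⇒ 6
(2) 6|_6 = 6 ↦ 7|_7 = 7 ⇒ 6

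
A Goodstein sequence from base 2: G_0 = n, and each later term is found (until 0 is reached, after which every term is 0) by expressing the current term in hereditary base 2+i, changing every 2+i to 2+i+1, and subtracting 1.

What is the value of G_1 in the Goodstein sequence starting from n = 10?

i=0: 10 = 2^(2 + 1) + 2 (b=2); 2→3: 3^(3 + 1) + 3 = 84; 84−1 = 83
i=1: 83 = 3^(3 + 1) + 2 (b=3); 3→4: 4^(4 + 1) + 2 = 1026; 1026−1 = 1025

83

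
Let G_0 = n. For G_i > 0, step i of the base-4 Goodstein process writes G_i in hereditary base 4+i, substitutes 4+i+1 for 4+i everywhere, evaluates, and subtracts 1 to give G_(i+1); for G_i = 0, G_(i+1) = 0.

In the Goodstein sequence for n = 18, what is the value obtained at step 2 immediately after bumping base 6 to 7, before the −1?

49

18 —HB4→ 4^2 + 2 —bump→ 5^2 + 2 = 27 —(−1)→ 26
26 —HB5→ 5^2 + 1 —bump→ 6^2 + 1 = 37 —(−1)→ 36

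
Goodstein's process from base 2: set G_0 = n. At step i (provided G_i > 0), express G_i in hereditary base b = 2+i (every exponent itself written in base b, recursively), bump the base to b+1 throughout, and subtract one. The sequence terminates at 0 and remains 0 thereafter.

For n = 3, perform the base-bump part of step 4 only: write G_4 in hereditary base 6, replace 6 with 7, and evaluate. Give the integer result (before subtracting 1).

1

(0) 3|_2 = 2 + 1 ↦ 3 + 1|_3 = 4 ⇒ 3
(1) 3|_3 = 3 ↦ 4|_4 = 4 ⇒ 3
(2) 3|_4 = 3 ↦ 3|_5 = 3 ⇒ 2
(3) 2|_5 = 2 ↦ 2|_6 = 2 ⇒ 1
(4) 1|_6 = 1 ↦ 1|_7 = 1 ⇒ 0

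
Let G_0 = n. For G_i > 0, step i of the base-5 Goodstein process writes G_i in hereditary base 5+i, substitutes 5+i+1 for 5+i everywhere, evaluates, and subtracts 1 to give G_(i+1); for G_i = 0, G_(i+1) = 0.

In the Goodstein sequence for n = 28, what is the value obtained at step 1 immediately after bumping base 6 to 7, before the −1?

51

(0) 28|_5 = 5^2 + 3 ↦ 6^2 + 3|_6 = 39 ⇒ 38
(1) 38|_6 = 6^2 + 2 ↦ 7^2 + 2|_7 = 51 ⇒ 50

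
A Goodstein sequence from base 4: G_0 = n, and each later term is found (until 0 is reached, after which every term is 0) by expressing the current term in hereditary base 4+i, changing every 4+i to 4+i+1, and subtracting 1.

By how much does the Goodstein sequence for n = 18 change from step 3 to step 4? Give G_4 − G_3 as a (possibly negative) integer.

step 0: 18 = 4^2 + 2; sub 5 for 4: 5^2 + 2; = 27; G_1 = 27−1 = 26
step 1: 26 = 5^2 + 1; sub 6 for 5: 6^2 + 1; = 37; G_2 = 37−1 = 36
step 2: 36 = 6^2; sub 7 for 6: 7^2; = 49; G_3 = 49−1 = 48
step 3: 48 = 6·7 + 6; sub 8 for 7: 6·8 + 6; = 54; G_4 = 54−1 = 53

5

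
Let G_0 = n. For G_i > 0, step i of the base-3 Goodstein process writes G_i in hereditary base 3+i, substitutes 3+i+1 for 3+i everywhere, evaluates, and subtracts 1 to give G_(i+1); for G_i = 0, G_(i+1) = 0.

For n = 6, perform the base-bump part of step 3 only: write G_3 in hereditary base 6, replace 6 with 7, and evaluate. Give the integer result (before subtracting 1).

8

G_0=6  [base 3] 2·3  →[3↦4]→  2·4 = 8  −1 ⇒ G_1=7
G_1=7  [base 4] 4 + 3  →[4↦5]→  5 + 3 = 8  −1 ⇒ G_2=7
G_2=7  [base 5] 5 + 2  →[5↦6]→  6 + 2 = 8  −1 ⇒ G_3=7
G_3=7  [base 6] 6 + 1  →[6↦7]→  7 + 1 = 8  −1 ⇒ G_4=7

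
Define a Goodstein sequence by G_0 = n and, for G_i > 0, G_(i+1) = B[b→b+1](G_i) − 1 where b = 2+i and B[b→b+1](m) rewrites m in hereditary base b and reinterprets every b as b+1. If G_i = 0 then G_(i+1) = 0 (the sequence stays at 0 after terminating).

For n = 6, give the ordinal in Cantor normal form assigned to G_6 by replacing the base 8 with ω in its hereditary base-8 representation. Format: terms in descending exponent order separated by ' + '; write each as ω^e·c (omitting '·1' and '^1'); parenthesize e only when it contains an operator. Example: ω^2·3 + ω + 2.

i=0: 6 = 2^2 + 2 (b=2); 2→3: 3^3 + 3 = 30; 30−1 = 29
i=1: 29 = 3^3 + 2 (b=3); 3→4: 4^4 + 2 = 258; 258−1 = 257
i=2: 257 = 4^4 + 1 (b=4); 4→5: 5^5 + 1 = 3126; 3126−1 = 3125
i=3: 3125 = 5^5 (b=5); 5→6: 6^6 = 46656; 46656−1 = 46655
i=4: 46655 = 5·6^5 + 5·6^4 + 5·6^3 + 5·6^2 + 5·6 + 5 (b=6); 6→7: 5·7^5 + 5·7^4 + 5·7^3 + 5·7^2 + 5·7 + 5 = 98040; 98040−1 = 98039
i=5: 98039 = 5·7^5 + 5·7^4 + 5·7^3 + 5·7^2 + 5·7 + 4 (b=7); 7→8: 5·8^5 + 5·8^4 + 5·8^3 + 5·8^2 + 5·8 + 4 = 187244; 187244−1 = 187243
i=6: 187243 = 5·8^5 + 5·8^4 + 5·8^3 + 5·8^2 + 5·8 + 3 (b=8); 8→9: 5·9^5 + 5·9^4 + 5·9^3 + 5·9^2 + 5·9 + 3 = 332148; 332148−1 = 332147

ω^5·5 + ω^4·5 + ω^3·5 + ω^2·5 + ω·5 + 3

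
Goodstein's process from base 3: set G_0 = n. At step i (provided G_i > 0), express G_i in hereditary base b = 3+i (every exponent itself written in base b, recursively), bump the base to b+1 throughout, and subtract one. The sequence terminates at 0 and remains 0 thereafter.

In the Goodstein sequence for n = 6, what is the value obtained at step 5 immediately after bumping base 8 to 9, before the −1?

7

i=0: 6 = 2·3 (b=3); 3→4: 2·4 = 8; 8−1 = 7
i=1: 7 = 4 + 3 (b=4); 4→5: 5 + 3 = 8; 8−1 = 7
i=2: 7 = 5 + 2 (b=5); 5→6: 6 + 2 = 8; 8−1 = 7
i=3: 7 = 6 + 1 (b=6); 6→7: 7 + 1 = 8; 8−1 = 7
i=4: 7 = 7 (b=7); 7→8: 8 = 8; 8−1 = 7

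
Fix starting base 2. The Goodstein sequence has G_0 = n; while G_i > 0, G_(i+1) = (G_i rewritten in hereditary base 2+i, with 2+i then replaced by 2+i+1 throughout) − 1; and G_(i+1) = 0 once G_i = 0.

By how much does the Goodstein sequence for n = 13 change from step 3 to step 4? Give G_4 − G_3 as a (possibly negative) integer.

base 2: 13 = 2^(2 + 1) + 2^2 + 1; at 3: 3^(3 + 1) + 3^3 + 1 = 109; next = 108
base 3: 108 = 3^(3 + 1) + 3^3; at 4: 4^(4 + 1) + 4^4 = 1280; next = 1279
base 4: 1279 = 4^(4 + 1) + 3·4^3 + 3·4^2 + 3·4 + 3; at 5: 5^(5 + 1) + 3·5^3 + 3·5^2 + 3·5 + 3 = 16093; next = 16092
base 5: 16092 = 5^(5 + 1) + 3·5^3 + 3·5^2 + 3·5 + 2; at 6: 6^(6 + 1) + 3·6^3 + 3·6^2 + 3·6 + 2 = 280712; next = 280711

264619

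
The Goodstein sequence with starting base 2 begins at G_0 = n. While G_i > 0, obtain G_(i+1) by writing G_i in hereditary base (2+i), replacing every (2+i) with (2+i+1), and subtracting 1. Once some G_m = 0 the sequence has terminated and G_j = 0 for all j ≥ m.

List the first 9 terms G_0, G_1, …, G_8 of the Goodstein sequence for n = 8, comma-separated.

8, 80, 553, 6310, 93395, 1647195, 33554571, 774841151, 20000000211

[0] 8 ≡ 2^(2 + 1) (base 2). Lift 3: 81. −1: 80.
[1] 80 ≡ 2·3^3 + 2·3^2 + 2·3 + 2 (base 3). Lift 4: 554. −1: 553.
[2] 553 ≡ 2·4^4 + 2·4^2 + 2·4 + 1 (base 4). Lift 5: 6311. −1: 6310.
[3] 6310 ≡ 2·5^5 + 2·5^2 + 2·5 (base 5). Lift 6: 93396. −1: 93395.
[4] 93395 ≡ 2·6^6 + 2·6^2 + 6 + 5 (base 6). Lift 7: 1647196. −1: 1647195.
[5] 1647195 ≡ 2·7^7 + 2·7^2 + 7 + 4 (base 7). Lift 8: 33554572. −1: 33554571.
[6] 33554571 ≡ 2·8^8 + 2·8^2 + 8 + 3 (base 8). Lift 9: 774841152. −1: 774841151.
[7] 774841151 ≡ 2·9^9 + 2·9^2 + 9 + 2 (base 9). Lift 10: 20000000212. −1: 20000000211.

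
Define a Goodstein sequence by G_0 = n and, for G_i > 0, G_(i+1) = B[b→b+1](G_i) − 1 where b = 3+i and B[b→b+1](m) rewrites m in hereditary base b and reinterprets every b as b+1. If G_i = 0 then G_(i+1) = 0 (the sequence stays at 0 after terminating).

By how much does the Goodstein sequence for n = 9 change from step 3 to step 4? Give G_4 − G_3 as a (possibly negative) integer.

(0) 9|_3 = 3^2 ↦ 4^2|_4 = 16 ⇒ 15
(1) 15|_4 = 3·4 + 3 ↦ 3·5 + 3|_5 = 18 ⇒ 17
(2) 17|_5 = 3·5 + 2 ↦ 3·6 + 2|_6 = 20 ⇒ 19
(3) 19|_6 = 3·6 + 1 ↦ 3·7 + 1|_7 = 22 ⇒ 21

2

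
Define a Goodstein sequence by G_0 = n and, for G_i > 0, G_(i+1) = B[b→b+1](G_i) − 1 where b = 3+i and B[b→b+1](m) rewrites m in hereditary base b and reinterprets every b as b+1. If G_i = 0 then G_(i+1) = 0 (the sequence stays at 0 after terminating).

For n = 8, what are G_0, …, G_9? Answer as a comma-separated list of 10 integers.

8, 9, 10, 11, 11, 11, 11, 11, 11, 11

[0] 8 ≡ 2·3 + 2 (base 3). Lift 4: 10. −1: 9.
[1] 9 ≡ 2·4 + 1 (base 4). Lift 5: 11. −1: 10.
[2] 10 ≡ 2·5 (base 5). Lift 6: 12. −1: 11.
[3] 11 ≡ 6 + 5 (base 6). Lift 7: 12. −1: 11.
[4] 11 ≡ 7 + 4 (base 7). Lift 8: 12. −1: 11.
[5] 11 ≡ 8 + 3 (base 8). Lift 9: 12. −1: 11.
[6] 11 ≡ 9 + 2 (base 9). Lift 10: 12. −1: 11.
[7] 11 ≡ 10 + 1 (base 10). Lift 11: 12. −1: 11.
[8] 11 ≡ 11 (base 11). Lift 12: 12. −1: 11.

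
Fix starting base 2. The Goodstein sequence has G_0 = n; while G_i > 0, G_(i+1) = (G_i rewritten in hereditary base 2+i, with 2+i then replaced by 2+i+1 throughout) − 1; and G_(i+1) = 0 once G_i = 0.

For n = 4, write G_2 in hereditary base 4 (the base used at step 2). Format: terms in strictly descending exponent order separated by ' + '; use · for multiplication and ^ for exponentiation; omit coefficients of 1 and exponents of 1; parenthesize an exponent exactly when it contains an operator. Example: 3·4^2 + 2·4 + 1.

2·4^2 + 2·4 + 1

G_0 = 4. HB_2(4) = 2^2. Bump = 27. G_1 = 26.
G_1 = 26. HB_3(26) = 2·3^2 + 2·3 + 2. Bump = 42. G_2 = 41.
G_2 = 41. HB_4(41) = 2·4^2 + 2·4 + 1. Bump = 61. G_3 = 60.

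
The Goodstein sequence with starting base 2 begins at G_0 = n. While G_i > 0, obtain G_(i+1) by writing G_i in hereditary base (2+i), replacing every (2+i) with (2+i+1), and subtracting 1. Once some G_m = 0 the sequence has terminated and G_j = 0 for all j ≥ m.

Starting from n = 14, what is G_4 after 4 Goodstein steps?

326591

[0] 14 ≡ 2^(2 + 1) + 2^2 + 2 (base 2). Lift 3: 111. −1: 110.
[1] 110 ≡ 3^(3 + 1) + 3^3 + 2 (base 3). Lift 4: 1282. −1: 1281.
[2] 1281 ≡ 4^(4 + 1) + 4^4 + 1 (base 4). Lift 5: 18751. −1: 18750.
[3] 18750 ≡ 5^(5 + 1) + 5^5 (base 5). Lift 6: 326592. −1: 326591.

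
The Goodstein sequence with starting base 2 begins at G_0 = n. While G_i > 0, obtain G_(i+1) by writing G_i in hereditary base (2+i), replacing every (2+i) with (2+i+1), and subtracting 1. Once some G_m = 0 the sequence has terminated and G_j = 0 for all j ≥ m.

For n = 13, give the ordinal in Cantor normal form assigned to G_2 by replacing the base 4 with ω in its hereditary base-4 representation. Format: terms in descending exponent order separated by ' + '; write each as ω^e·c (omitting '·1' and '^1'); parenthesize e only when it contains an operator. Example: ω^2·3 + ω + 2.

ω^(ω + 1) + ω^3·3 + ω^2·3 + ω·3 + 3

(0) 13|_2 = 2^(2 + 1) + 2^2 + 1 ↦ 3^(3 + 1) + 3^3 + 1|_3 = 109 ⇒ 108
(1) 108|_3 = 3^(3 + 1) + 3^3 ↦ 4^(4 + 1) + 4^4|_4 = 1280 ⇒ 1279
(2) 1279|_4 = 4^(4 + 1) + 3·4^3 + 3·4^2 + 3·4 + 3 ↦ 5^(5 + 1) + 3·5^3 + 3·5^2 + 3·5 + 3|_5 = 16093 ⇒ 16092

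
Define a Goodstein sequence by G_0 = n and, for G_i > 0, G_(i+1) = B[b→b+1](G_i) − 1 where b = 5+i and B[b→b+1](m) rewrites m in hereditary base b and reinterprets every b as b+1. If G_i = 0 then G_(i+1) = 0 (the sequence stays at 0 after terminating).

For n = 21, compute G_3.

29

i=0: 21 = 4·5 + 1 (b=5); 5→6: 4·6 + 1 = 25; 25−1 = 24
i=1: 24 = 4·6 (b=6); 6→7: 4·7 = 28; 28−1 = 27
i=2: 27 = 3·7 + 6 (b=7); 7→8: 3·8 + 6 = 30; 30−1 = 29
i=3: 29 = 3·8 + 5 (b=8); 8→9: 3·9 + 5 = 32; 32−1 = 31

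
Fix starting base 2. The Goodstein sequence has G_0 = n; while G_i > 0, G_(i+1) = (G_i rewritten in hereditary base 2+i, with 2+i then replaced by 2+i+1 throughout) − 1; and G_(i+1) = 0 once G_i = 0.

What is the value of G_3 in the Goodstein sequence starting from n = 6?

3125

i=0: 6 = 2^2 + 2 (b=2); 2→3: 3^3 + 3 = 30; 30−1 = 29
i=1: 29 = 3^3 + 2 (b=3); 3→4: 4^4 + 2 = 258; 258−1 = 257
i=2: 257 = 4^4 + 1 (b=4); 4→5: 5^5 + 1 = 3126; 3126−1 = 3125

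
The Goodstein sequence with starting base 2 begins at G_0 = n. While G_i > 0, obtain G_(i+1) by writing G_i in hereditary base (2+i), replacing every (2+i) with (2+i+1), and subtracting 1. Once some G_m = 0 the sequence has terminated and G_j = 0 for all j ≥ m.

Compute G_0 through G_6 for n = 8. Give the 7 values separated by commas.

base 2: 8 = 2^(2 + 1); at 3: 3^(3 + 1) = 81; next = 80
base 3: 80 = 2·3^3 + 2·3^2 + 2·3 + 2; at 4: 2·4^4 + 2·4^2 + 2·4 + 2 = 554; next = 553
base 4: 553 = 2·4^4 + 2·4^2 + 2·4 + 1; at 5: 2·5^5 + 2·5^2 + 2·5 + 1 = 6311; next = 6310
base 5: 6310 = 2·5^5 + 2·5^2 + 2·5; at 6: 2·6^6 + 2·6^2 + 2·6 = 93396; next = 93395
base 6: 93395 = 2·6^6 + 2·6^2 + 6 + 5; at 7: 2·7^7 + 2·7^2 + 7 + 5 = 1647196; next = 1647195
base 7: 1647195 = 2·7^7 + 2·7^2 + 7 + 4; at 8: 2·8^8 + 2·8^2 + 8 + 4 = 33554572; next = 33554571

8, 80, 553, 6310, 93395, 1647195, 33554571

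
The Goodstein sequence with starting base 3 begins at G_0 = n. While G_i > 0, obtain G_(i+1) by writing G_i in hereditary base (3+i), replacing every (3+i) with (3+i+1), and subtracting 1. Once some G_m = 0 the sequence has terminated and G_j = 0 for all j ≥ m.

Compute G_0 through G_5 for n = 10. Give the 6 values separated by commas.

i=0: 10 = 3^2 + 1 (b=3); 3→4: 4^2 + 1 = 17; 17−1 = 16
i=1: 16 = 4^2 (b=4); 4→5: 5^2 = 25; 25−1 = 24
i=2: 24 = 4·5 + 4 (b=5); 5→6: 4·6 + 4 = 28; 28−1 = 27
i=3: 27 = 4·6 + 3 (b=6); 6→7: 4·7 + 3 = 31; 31−1 = 30
i=4: 30 = 4·7 + 2 (b=7); 7→8: 4·8 + 2 = 34; 34−1 = 33

10, 16, 24, 27, 30, 33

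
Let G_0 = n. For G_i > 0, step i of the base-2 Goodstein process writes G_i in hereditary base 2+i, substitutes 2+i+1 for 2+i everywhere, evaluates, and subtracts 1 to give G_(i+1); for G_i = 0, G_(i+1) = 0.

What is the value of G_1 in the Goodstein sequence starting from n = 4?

26

(0) 4|_2 = 2^2 ↦ 3^3|_3 = 27 ⇒ 26
(1) 26|_3 = 2·3^2 + 2·3 + 2 ↦ 2·4^2 + 2·4 + 2|_4 = 42 ⇒ 41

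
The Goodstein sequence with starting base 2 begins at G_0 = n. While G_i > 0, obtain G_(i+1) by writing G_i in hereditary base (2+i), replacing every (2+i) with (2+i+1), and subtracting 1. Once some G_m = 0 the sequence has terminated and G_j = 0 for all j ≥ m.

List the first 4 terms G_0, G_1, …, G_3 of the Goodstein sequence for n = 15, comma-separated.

15, 111, 1283, 18752

G_0=15  [base 2] 2^(2 + 1) + 2^2 + 2 + 1  →[2↦3]→  3^(3 + 1) + 3^3 + 3 + 1 = 112  −1 ⇒ G_1=111
G_1=111  [base 3] 3^(3 + 1) + 3^3 + 3  →[3↦4]→  4^(4 + 1) + 4^4 + 4 = 1284  −1 ⇒ G_2=1283
G_2=1283  [base 4] 4^(4 + 1) + 4^4 + 3  →[4↦5]→  5^(5 + 1) + 5^5 + 3 = 18753  −1 ⇒ G_3=18752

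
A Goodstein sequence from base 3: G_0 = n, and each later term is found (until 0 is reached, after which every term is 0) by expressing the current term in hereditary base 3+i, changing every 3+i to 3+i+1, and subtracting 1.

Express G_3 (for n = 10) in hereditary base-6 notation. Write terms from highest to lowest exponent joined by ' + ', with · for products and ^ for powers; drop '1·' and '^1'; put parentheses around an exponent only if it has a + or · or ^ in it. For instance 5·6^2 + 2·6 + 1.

4·6 + 3

10 —HB3→ 3^2 + 1 —bump→ 4^2 + 1 = 17 —(−1)→ 16
16 —HB4→ 4^2 —bump→ 5^2 = 25 —(−1)→ 24
24 —HB5→ 4·5 + 4 —bump→ 4·6 + 4 = 28 —(−1)→ 27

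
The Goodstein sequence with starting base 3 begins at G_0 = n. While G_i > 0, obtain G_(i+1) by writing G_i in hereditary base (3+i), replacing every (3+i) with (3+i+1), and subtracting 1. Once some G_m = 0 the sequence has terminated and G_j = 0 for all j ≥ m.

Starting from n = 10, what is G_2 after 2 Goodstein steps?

24

G_0 = 10. HB_3(10) = 3^2 + 1. Bump = 17. G_1 = 16.
G_1 = 16. HB_4(16) = 4^2. Bump = 25. G_2 = 24.
G_2 = 24. HB_5(24) = 4·5 + 4. Bump = 28. G_3 = 27.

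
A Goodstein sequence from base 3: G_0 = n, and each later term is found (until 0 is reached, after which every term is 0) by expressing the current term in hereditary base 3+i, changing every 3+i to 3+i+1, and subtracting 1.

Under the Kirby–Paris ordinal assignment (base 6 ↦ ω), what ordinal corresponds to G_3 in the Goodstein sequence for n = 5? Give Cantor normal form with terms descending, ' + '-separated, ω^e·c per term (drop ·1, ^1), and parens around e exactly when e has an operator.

5 —HB3→ 3 + 2 —bump→ 4 + 2 = 6 —(−1)→ 5
5 —HB4→ 4 + 1 —bump→ 5 + 1 = 6 —(−1)→ 5
5 —HB5→ 5 —bump→ 6 = 6 —(−1)→ 5

5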